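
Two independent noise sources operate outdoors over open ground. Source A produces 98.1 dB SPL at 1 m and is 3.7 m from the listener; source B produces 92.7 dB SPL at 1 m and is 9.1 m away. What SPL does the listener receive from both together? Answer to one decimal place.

At the listener: L_A = 98.1 − 20·log₁₀(3.7) = 86.74 dB; L_B = 92.7 − 20·log₁₀(9.1) = 73.52 dB.
Combined: 10·log₁₀(10^(86.74/10)+10^(73.52/10)) = 86.9 dB SPL.

86.9 dB SPL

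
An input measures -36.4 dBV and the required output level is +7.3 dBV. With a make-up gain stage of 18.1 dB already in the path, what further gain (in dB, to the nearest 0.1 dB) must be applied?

The required make-up gain is the shortfall in the dB sum.
G = +7.3 − (-36.4) − 18.1 = 25.6 dB.

25.6 dB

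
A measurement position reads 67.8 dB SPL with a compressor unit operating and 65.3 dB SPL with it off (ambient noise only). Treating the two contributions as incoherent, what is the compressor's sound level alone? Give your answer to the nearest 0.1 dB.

64.2 dB SPL

Remove the background by subtracting linear intensities:
L_src = 10·log₁₀(10^(67.8/10) − 10^(65.3/10)) = 10·log₁₀(2637000) = 64.2 dB SPL.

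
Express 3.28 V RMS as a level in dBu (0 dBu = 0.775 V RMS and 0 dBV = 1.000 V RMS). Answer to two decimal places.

+12.53 dBu

dBu = 20·log₁₀(V / 0.775 V).
20·log₁₀(3.28/0.775) = +12.53 dBu.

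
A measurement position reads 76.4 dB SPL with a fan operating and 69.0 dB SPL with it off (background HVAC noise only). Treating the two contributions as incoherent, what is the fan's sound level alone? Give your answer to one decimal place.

75.5 dB SPL

Subtract intensities: L_src = 10·log₁₀(10^(L_total/10) − 10^(L_bg/10)).
L_src = 10·log₁₀(10^(76.4/10) − 10^(69.0/10)) = 10·log₁₀(35710000) = 75.5 dB SPL.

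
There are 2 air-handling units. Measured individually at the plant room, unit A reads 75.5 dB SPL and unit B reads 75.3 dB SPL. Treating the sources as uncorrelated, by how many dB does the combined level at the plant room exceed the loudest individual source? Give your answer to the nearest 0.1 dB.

2.9 dB

Uncorrelated sources add in intensity (power), not in dB.
L_total = 10·log₁₀(10^(75.5/10) + 10^(75.3/10)) = 78.41 dB SPL.
Excess over the loudest (75.5 dB): 78.41 − 75.5 = 2.9 dB.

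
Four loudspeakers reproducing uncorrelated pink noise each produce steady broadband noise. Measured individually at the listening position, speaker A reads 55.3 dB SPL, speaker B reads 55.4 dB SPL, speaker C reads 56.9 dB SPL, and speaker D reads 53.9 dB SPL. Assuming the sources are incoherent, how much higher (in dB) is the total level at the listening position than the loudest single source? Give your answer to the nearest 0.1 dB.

Incoherent sources sum as intensities:
L_total = 10·log₁₀(10^(55.3/10) + 10^(55.4/10) + 10^(56.9/10) + 10^(53.9/10)) = 61.53 dB SPL.
Excess over the loudest (56.9 dB): 61.53 − 56.9 = 4.6 dB.

4.6 dB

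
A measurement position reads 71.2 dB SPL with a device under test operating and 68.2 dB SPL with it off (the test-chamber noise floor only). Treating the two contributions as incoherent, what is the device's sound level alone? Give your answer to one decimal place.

68.2 dB SPL

Subtract intensities: L_src = 10·log₁₀(10^(L_total/10) − 10^(L_bg/10)).
L_src = 10·log₁₀(10^(71.2/10) − 10^(68.2/10)) = 10·log₁₀(6576000) = 68.2 dB SPL.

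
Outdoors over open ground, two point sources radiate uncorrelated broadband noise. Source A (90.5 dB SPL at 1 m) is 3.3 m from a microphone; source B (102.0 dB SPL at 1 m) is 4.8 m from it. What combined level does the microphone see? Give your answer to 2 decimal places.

88.98 dB SPL

At the listener: L_A = 90.5 − 20·log₁₀(3.3) = 80.130 dB; L_B = 102.0 − 20·log₁₀(4.8) = 88.375 dB.
Combined: 10·log₁₀(10^(80.130/10)+10^(88.375/10)) = 88.98 dB SPL.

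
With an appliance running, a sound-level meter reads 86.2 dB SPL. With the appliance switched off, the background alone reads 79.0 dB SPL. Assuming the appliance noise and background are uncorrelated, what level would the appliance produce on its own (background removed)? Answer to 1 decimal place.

Subtract intensities: L_src = 10·log₁₀(10^(L_total/10) − 10^(L_bg/10)).
L_src = 10·log₁₀(10^(86.2/10) − 10^(79.0/10)) = 10·log₁₀(337400000) = 85.3 dB SPL.

85.3 dB SPL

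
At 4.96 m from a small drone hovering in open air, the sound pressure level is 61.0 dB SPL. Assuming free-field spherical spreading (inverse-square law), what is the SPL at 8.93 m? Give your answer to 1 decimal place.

55.9 dB SPL

For a point source in a free field, ΔL = −20·log₁₀(d₂/d₁).
ΔL = −20·log₁₀(8.93/4.96) = -5.11 dB, so L₂ = 61.0 + (-5.11) = 55.9 dB SPL.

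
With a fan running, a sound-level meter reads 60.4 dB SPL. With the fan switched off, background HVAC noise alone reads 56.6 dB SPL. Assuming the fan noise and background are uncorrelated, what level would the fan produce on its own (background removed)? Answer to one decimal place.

Background correction is a power subtraction:
L_src = 10·log₁₀(10^(60.4/10) − 10^(56.6/10)) = 10·log₁₀(639400) = 58.1 dB SPL.

58.1 dB SPL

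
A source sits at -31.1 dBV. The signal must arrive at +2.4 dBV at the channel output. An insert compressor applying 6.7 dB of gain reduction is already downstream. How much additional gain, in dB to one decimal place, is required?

The required make-up gain is the shortfall in the dB sum.
G = +2.4 − (-31.1) + 6.7 = 40.2 dB.

40.2 dB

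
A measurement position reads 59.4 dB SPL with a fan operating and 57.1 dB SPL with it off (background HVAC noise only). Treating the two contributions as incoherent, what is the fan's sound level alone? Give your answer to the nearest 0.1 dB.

55.5 dB SPL

Background correction is a power subtraction:
L_src = 10·log₁₀(10^(59.4/10) − 10^(57.1/10)) = 10·log₁₀(358100) = 55.5 dB SPL.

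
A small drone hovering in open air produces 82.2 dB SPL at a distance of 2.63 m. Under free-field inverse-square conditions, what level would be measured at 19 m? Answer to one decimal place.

For a point source in a free field, ΔL = −20·log₁₀(d₂/d₁).
ΔL = −20·log₁₀(19/2.63) = -17.18 dB, so L₂ = 82.2 + (-17.18) = 65.0 dB SPL.

65.0 dB SPL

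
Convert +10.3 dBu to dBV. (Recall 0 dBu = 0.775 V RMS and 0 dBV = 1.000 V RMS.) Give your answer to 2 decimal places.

The offset between the scales is 20·log₁₀(0.775/1.000) = −2.214 dB.
So dBV = +10.3 − 2.214 = +8.09 dBV.

+8.09 dBV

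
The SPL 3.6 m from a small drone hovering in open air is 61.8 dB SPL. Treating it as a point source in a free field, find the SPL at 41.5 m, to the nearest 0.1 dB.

Inverse-square spreading gives ΔL = −20·log₁₀(d₂/d₁).
ΔL = −20·log₁₀(41.5/3.6) = -21.23 dB, so L₂ = 61.8 + (-21.23) = 40.6 dB SPL.

40.6 dB SPL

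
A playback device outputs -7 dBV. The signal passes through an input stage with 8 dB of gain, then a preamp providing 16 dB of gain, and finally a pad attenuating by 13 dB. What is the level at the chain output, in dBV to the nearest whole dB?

+4 dBV

Cascaded gains and losses add directly in dB.
-7 + 8 + 16 − 13 = +4 dBV.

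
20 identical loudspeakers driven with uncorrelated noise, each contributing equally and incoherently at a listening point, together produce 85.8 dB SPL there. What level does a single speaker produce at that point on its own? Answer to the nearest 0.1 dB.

20 equal incoherent sources add 10·log₁₀(20) = 13.01 dB over one source.
L_one = 85.8 − 13.01 = 72.8 dB SPL.

72.8 dB SPL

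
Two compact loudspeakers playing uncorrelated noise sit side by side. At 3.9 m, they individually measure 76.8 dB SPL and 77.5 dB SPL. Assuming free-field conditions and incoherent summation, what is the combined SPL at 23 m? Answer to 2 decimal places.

Combined at 3.9 m: 10·log₁₀(10^(76.8/10)+10^(77.5/10)) = 80.174 dB SPL.
Then apply −20·log₁₀(23/3.9) = -15.413 dB → 64.76 dB SPL.

64.76 dB SPL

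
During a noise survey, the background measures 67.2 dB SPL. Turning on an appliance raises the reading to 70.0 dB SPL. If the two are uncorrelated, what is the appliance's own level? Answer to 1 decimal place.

Subtract intensities: L_src = 10·log₁₀(10^(L_total/10) − 10^(L_bg/10)).
L_src = 10·log₁₀(10^(70.0/10) − 10^(67.2/10)) = 10·log₁₀(4752000) = 66.8 dB SPL.

66.8 dB SPL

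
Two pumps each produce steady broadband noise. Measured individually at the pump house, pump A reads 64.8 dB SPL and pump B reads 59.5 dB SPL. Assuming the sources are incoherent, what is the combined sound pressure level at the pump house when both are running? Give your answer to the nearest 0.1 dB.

Uncorrelated sources add in intensity (power), not in dB.
L_total = 10·log₁₀(10^(64.8/10) + 10^(59.5/10)) = 10·log₁₀(3911000) = 65.9 dB SPL.

65.9 dB SPL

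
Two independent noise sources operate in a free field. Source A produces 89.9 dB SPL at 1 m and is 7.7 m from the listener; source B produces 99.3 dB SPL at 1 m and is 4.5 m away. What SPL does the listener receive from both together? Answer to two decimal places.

At the listener: L_A = 89.9 − 20·log₁₀(7.7) = 72.170 dB; L_B = 99.3 − 20·log₁₀(4.5) = 86.236 dB.
Combined: 10·log₁₀(10^(72.170/10)+10^(86.236/10)) = 86.40 dB SPL.

86.40 dB SPL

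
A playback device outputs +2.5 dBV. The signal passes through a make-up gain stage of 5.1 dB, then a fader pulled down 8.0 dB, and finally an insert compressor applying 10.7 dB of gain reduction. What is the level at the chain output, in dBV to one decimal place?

-11.1 dBV

Gain stages sum in dB:
+2.5 + 5.1 − 8.0 − 10.7 = -11.1 dBV.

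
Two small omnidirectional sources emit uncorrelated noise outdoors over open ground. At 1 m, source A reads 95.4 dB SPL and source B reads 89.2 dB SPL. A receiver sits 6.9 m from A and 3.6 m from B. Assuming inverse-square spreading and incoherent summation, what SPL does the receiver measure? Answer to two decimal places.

81.37 dB SPL

At the listener: L_A = 95.4 − 20·log₁₀(6.9) = 78.623 dB; L_B = 89.2 − 20·log₁₀(3.6) = 78.074 dB.
Combined: 10·log₁₀(10^(78.623/10)+10^(78.074/10)) = 81.37 dB SPL.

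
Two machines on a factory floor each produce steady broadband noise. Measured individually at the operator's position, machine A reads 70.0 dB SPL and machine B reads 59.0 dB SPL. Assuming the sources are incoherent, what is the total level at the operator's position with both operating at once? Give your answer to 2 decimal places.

70.33 dB SPL

Add the sources as powers (linear), then convert back to dB:
L_total = 10·log₁₀(10^(70.0/10) + 10^(59.0/10)) = 10·log₁₀(10790000) = 70.33 dB SPL.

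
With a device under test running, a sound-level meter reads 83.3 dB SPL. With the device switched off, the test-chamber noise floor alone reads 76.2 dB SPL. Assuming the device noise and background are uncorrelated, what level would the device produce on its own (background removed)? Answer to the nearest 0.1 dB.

82.4 dB SPL

Subtract intensities: L_src = 10·log₁₀(10^(L_total/10) − 10^(L_bg/10)).
L_src = 10·log₁₀(10^(83.3/10) − 10^(76.2/10)) = 10·log₁₀(172100000) = 82.4 dB SPL.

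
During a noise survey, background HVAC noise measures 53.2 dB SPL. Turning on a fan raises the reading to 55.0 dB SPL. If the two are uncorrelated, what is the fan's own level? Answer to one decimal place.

Background correction is a power subtraction:
L_src = 10·log₁₀(10^(55.0/10) − 10^(53.2/10)) = 10·log₁₀(107300) = 50.3 dB SPL.

50.3 dB SPL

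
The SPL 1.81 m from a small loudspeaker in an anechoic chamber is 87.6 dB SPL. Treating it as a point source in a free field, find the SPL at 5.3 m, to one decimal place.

78.3 dB SPL

For a point source in a free field, ΔL = −20·log₁₀(d₂/d₁).
ΔL = −20·log₁₀(5.3/1.81) = -9.33 dB, so L₂ = 87.6 + (-9.33) = 78.3 dB SPL.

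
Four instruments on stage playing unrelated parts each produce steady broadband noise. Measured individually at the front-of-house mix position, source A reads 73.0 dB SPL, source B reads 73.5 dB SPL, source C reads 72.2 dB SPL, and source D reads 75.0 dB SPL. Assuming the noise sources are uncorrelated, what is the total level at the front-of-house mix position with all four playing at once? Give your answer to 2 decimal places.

79.57 dB SPL

Uncorrelated sources add in intensity (power), not in dB.
L_total = 10·log₁₀(10^(73.0/10) + 10^(73.5/10) + 10^(72.2/10) + 10^(75.0/10)) = 10·log₁₀(90560000) = 79.57 dB SPL.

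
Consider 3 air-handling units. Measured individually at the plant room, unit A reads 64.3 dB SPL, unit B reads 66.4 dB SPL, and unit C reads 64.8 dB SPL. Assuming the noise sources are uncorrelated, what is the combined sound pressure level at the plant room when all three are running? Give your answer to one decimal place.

70.0 dB SPL

Uncorrelated sources add in intensity (power), not in dB.
L_total = 10·log₁₀(10^(64.3/10) + 10^(66.4/10) + 10^(64.8/10)) = 10·log₁₀(10080000) = 70.0 dB SPL.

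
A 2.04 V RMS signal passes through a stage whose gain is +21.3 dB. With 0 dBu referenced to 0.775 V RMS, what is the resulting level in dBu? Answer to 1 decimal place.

+29.7 dBu

Input level: 20·log₁₀(2.04/0.775) = 8.41 dBu.
Output: 8.41 + 21.3 = +29.7 dBu.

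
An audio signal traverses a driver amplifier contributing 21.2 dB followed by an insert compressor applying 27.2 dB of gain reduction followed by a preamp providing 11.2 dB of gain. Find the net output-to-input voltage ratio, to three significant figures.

1.82

Net gain = 21.2 + (−27.2) + 11.2 = 5.2 dB.
Voltage ratio = 10^(5.2/20) = 1.82.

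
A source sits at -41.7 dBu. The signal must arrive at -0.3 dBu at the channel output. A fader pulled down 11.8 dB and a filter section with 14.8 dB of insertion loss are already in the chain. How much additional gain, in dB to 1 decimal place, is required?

68.0 dB

The required make-up gain is the shortfall in the dB sum.
G = -0.3 − (-41.7) + 11.8 + 14.8 = 68.0 dB.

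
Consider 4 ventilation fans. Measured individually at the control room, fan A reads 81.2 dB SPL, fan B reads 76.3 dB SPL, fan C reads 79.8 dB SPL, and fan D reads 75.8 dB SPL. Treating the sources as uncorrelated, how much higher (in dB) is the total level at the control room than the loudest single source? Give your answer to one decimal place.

3.7 dB

Uncorrelated sources add in intensity (power), not in dB.
L_total = 10·log₁₀(10^(81.2/10) + 10^(76.3/10) + 10^(79.8/10) + 10^(75.8/10)) = 84.89 dB SPL.
Excess over the loudest (81.2 dB): 84.89 − 81.2 = 3.7 dB.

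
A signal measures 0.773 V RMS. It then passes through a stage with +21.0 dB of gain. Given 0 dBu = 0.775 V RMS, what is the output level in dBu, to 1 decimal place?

Input level: 20·log₁₀(0.773/0.775) = -0.02 dBu.
Output: -0.02 + 21.0 = +21.0 dBu.

+21.0 dBu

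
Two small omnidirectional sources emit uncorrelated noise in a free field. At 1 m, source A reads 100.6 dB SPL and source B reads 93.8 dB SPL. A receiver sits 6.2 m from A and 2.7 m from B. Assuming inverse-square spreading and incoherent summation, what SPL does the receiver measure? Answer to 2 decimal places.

87.98 dB SPL

At the listener: L_A = 100.6 − 20·log₁₀(6.2) = 84.752 dB; L_B = 93.8 − 20·log₁₀(2.7) = 85.173 dB.
Combined: 10·log₁₀(10^(84.752/10)+10^(85.173/10)) = 87.98 dB SPL.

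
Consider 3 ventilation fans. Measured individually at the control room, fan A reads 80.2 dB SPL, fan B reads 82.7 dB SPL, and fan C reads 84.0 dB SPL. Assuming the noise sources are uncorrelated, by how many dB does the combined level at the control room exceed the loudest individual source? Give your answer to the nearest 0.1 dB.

Add the sources as powers (linear), then convert back to dB:
L_total = 10·log₁₀(10^(80.2/10) + 10^(82.7/10) + 10^(84.0/10)) = 87.34 dB SPL.
Excess over the loudest (84.0 dB): 87.34 − 84.0 = 3.3 dB.

3.3 dB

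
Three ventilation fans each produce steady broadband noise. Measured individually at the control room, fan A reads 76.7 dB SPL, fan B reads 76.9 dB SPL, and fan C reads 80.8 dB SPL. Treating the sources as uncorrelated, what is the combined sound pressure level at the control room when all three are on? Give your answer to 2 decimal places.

Incoherent sources sum as intensities:
L_total = 10·log₁₀(10^(76.7/10) + 10^(76.9/10) + 10^(80.8/10)) = 10·log₁₀(216000000) = 83.34 dB SPL.

83.34 dB SPL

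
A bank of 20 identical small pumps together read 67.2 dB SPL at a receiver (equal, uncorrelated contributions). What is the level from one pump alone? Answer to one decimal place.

20 equal incoherent sources add 10·log₁₀(20) = 13.01 dB over one source.
L_one = 67.2 − 13.01 = 54.2 dB SPL.

54.2 dB SPL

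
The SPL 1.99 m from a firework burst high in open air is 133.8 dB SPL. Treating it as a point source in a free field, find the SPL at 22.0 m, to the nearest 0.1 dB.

Free-field point source: level drops by 20·log₁₀ of the distance ratio.
ΔL = −20·log₁₀(22.0/1.99) = -20.87 dB, so L₂ = 133.8 + (-20.87) = 112.9 dB SPL.

112.9 dB SPL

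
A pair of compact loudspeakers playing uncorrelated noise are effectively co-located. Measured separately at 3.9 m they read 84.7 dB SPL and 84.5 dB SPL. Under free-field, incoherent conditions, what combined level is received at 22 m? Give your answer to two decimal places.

72.58 dB SPL

Combined at 3.9 m: 10·log₁₀(10^(84.7/10)+10^(84.5/10)) = 87.611 dB SPL.
Then apply −20·log₁₀(22/3.9) = -15.027 dB → 72.58 dB SPL.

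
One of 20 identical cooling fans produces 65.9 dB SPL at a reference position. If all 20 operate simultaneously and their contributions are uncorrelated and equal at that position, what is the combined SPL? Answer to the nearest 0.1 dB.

78.9 dB SPL

20 equal incoherent sources raise the level by 10·log₁₀(20) = 13.01 dB.
L_total = 65.9 + 13.01 = 78.9 dB SPL.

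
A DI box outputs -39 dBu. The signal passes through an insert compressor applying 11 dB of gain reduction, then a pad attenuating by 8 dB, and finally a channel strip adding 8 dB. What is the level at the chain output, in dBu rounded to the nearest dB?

-50 dBu

Cascaded gains and losses add directly in dB.
-39 − 11 − 8 + 8 = -50 dBu.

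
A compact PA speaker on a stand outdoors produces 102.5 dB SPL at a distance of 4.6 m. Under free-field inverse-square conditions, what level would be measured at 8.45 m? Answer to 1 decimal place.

For a point source in a free field, ΔL = −20·log₁₀(d₂/d₁).
ΔL = −20·log₁₀(8.45/4.6) = -5.28 dB, so L₂ = 102.5 + (-5.28) = 97.2 dB SPL.

97.2 dB SPL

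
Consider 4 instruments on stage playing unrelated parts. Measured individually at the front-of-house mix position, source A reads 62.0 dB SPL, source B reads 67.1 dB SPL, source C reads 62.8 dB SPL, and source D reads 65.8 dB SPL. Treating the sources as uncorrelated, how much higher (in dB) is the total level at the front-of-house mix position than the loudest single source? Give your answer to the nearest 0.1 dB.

3.8 dB

Incoherent sources sum as intensities:
L_total = 10·log₁₀(10^(62.0/10) + 10^(67.1/10) + 10^(62.8/10) + 10^(65.8/10)) = 70.94 dB SPL.
Excess over the loudest (67.1 dB): 70.94 − 67.1 = 3.8 dB.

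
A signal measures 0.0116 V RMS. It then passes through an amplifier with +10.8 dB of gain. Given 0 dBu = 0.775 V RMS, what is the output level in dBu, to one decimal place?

-25.7 dBu

Input level: 20·log₁₀(0.0116/0.775) = -36.50 dBu.
Output: -36.50 + 10.8 = -25.7 dBu.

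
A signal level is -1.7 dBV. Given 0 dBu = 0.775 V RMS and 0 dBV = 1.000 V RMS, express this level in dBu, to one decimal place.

The offset between the scales is 20·log₁₀(0.775/1.000) = −2.214 dB.
So dBu = -1.7 + 2.214 = +0.5 dBu.

+0.5 dBu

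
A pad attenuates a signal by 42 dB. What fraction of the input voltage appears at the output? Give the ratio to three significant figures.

0.00794

Voltage ratio = 10^(dB/20).
10^(-42/20) = 10^(-2.100) = 0.00794.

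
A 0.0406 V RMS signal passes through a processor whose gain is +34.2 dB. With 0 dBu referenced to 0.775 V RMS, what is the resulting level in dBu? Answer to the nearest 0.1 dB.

+8.6 dBu

Input level: 20·log₁₀(0.0406/0.775) = -25.62 dBu.
Output: -25.62 + 34.2 = +8.6 dBu.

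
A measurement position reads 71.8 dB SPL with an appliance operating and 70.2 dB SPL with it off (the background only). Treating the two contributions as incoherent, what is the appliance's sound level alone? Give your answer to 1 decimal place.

Subtract intensities: L_src = 10·log₁₀(10^(L_total/10) − 10^(L_bg/10)).
L_src = 10·log₁₀(10^(71.8/10) − 10^(70.2/10)) = 10·log₁₀(4664000) = 66.7 dB SPL.

66.7 dB SPL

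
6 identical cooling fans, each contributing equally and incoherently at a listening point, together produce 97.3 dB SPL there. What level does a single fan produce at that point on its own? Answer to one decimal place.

6 equal incoherent sources add 10·log₁₀(6) = 7.78 dB over one source.
L_one = 97.3 − 7.78 = 89.5 dB SPL.

89.5 dB SPL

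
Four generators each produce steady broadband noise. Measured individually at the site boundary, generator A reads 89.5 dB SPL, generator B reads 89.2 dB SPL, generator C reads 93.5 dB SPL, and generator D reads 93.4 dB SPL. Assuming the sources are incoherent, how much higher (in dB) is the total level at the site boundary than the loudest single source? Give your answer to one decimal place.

Add the sources as powers (linear), then convert back to dB:
L_total = 10·log₁₀(10^(89.5/10) + 10^(89.2/10) + 10^(93.5/10) + 10^(93.4/10)) = 97.89 dB SPL.
Excess over the loudest (93.5 dB): 97.89 − 93.5 = 4.4 dB.

4.4 dB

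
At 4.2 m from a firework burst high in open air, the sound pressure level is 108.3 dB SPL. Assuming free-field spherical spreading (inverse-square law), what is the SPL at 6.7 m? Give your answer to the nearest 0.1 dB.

For a point source in a free field, ΔL = −20·log₁₀(d₂/d₁).
ΔL = −20·log₁₀(6.7/4.2) = -4.06 dB, so L₂ = 108.3 + (-4.06) = 104.2 dB SPL.

104.2 dB SPL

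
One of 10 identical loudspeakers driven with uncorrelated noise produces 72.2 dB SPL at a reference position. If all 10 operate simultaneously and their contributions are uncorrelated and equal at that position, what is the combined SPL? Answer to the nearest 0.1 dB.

10 equal incoherent sources raise the level by 10·log₁₀(10) = 10.00 dB.
L_total = 72.2 + 10.00 = 82.2 dB SPL.

82.2 dB SPL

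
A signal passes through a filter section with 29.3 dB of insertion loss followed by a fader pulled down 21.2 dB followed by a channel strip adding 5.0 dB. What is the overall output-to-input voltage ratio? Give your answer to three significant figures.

Net gain = (−29.3) + (−21.2) + 5.0 = -45.5 dB.
Voltage ratio = 10^(-45.5/20) = 0.00531.

0.00531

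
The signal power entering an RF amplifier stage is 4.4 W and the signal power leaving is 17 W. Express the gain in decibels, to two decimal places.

5.87 dB

For a power ratio, dB = 10·log₁₀(P₂/P₁).
10·log₁₀(17/4.4) = 10·log₁₀(3.864) = 5.87 dB.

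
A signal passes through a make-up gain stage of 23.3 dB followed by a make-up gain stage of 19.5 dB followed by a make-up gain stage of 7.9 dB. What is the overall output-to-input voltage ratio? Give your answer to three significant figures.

343

Net gain = 23.3 + 19.5 + 7.9 = 50.7 dB.
Voltage ratio = 10^(50.7/20) = 343.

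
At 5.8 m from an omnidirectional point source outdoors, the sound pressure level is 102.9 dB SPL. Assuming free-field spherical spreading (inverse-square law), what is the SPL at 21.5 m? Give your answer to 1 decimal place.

Free-field point source: level drops by 20·log₁₀ of the distance ratio.
ΔL = −20·log₁₀(21.5/5.8) = -11.38 dB, so L₂ = 102.9 + (-11.38) = 91.5 dB SPL.

91.5 dB SPL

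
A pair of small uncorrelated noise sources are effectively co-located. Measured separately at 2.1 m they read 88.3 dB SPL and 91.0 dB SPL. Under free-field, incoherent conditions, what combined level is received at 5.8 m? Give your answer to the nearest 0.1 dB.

Combined at 2.1 m: 10·log₁₀(10^(88.3/10)+10^(91.0/10)) = 92.87 dB SPL.
Then apply −20·log₁₀(5.8/2.1) = -8.82 dB → 84.0 dB SPL.

84.0 dB SPL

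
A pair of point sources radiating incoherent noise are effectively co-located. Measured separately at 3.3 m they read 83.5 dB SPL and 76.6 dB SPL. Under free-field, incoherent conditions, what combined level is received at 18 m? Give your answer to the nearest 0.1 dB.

69.6 dB SPL

Combined at 3.3 m: 10·log₁₀(10^(83.5/10)+10^(76.6/10)) = 84.31 dB SPL.
Then apply −20·log₁₀(18/3.3) = -14.74 dB → 69.6 dB SPL.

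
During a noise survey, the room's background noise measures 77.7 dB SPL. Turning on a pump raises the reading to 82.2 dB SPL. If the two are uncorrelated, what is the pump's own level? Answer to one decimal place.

80.3 dB SPL

Background correction is a power subtraction:
L_src = 10·log₁₀(10^(82.2/10) − 10^(77.7/10)) = 10·log₁₀(107100000) = 80.3 dB SPL.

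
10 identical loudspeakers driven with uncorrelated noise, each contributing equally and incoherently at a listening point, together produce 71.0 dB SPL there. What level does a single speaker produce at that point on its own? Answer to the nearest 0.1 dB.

10 equal incoherent sources add 10·log₁₀(10) = 10.00 dB over one source.
L_one = 71.0 − 10.00 = 61.0 dB SPL.

61.0 dB SPL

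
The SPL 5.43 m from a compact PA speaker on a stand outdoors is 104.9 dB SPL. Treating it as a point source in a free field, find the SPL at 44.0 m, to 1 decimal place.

Inverse-square spreading gives ΔL = −20·log₁₀(d₂/d₁).
ΔL = −20·log₁₀(44.0/5.43) = -18.17 dB, so L₂ = 104.9 + (-18.17) = 86.7 dB SPL.

86.7 dB SPL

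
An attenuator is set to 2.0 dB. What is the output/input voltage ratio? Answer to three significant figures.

0.794

Voltage ratio = 10^(dB/20).
10^(-2.0/20) = 10^(-0.1000) = 0.794.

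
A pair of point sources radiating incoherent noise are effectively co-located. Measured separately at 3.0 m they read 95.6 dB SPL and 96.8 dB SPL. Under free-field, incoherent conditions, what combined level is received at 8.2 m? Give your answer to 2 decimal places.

90.52 dB SPL

Combined at 3.0 m: 10·log₁₀(10^(95.6/10)+10^(96.8/10)) = 99.252 dB SPL.
Then apply −20·log₁₀(8.2/3.0) = -8.734 dB → 90.52 dB SPL.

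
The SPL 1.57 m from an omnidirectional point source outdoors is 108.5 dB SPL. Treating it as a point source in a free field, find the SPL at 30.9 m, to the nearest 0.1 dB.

For a point source in a free field, ΔL = −20·log₁₀(d₂/d₁).
ΔL = −20·log₁₀(30.9/1.57) = -25.88 dB, so L₂ = 108.5 + (-25.88) = 82.6 dB SPL.

82.6 dB SPL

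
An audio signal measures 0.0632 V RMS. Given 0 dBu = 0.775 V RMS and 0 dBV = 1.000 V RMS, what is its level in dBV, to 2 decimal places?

-23.99 dBV

dBV = 20·log₁₀(V / 1.000 V).
20·log₁₀(0.0632/1.000) = -23.99 dBV.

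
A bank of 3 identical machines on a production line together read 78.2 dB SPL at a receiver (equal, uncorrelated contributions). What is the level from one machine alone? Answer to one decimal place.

3 equal incoherent sources add 10·log₁₀(3) = 4.77 dB over one source.
L_one = 78.2 − 4.77 = 73.4 dB SPL.

73.4 dB SPL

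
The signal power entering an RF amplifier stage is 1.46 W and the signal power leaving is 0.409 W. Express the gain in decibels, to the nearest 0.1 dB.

For a power ratio, dB = 10·log₁₀(P₂/P₁).
10·log₁₀(0.409/1.46) = 10·log₁₀(0.2801) = -5.5 dB.

-5.5 dB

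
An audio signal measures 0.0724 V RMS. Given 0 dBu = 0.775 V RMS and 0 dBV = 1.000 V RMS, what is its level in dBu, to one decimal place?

dBu = 20·log₁₀(V / 0.775 V).
20·log₁₀(0.0724/0.775) = -20.6 dBu.

-20.6 dBu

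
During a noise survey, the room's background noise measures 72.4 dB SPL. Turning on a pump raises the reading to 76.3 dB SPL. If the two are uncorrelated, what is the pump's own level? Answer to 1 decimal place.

74.0 dB SPL

Background correction is a power subtraction:
L_src = 10·log₁₀(10^(76.3/10) − 10^(72.4/10)) = 10·log₁₀(25280000) = 74.0 dB SPL.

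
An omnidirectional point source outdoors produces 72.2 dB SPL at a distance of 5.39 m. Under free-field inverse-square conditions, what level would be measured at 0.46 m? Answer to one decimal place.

93.6 dB SPL

Free-field point source: level drops by 20·log₁₀ of the distance ratio.
ΔL = −20·log₁₀(0.46/5.39) = 21.38 dB, so L₂ = 72.2 + (21.38) = 93.6 dB SPL.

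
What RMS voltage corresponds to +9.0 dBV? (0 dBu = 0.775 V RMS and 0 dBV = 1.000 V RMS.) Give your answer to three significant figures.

2.82 V

V = 1.000 V × 10^(+9.0/20).
= 1.000 × 2.818 = 2.82 V.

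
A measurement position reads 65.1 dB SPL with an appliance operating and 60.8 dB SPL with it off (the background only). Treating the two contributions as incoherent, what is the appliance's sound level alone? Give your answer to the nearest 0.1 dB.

Background correction is a power subtraction:
L_src = 10·log₁₀(10^(65.1/10) − 10^(60.8/10)) = 10·log₁₀(2034000) = 63.1 dB SPL.

63.1 dB SPL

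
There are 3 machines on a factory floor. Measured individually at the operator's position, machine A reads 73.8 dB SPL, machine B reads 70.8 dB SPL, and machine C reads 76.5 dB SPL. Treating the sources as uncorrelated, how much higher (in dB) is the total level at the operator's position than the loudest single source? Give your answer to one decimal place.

2.6 dB

Incoherent sources sum as intensities:
L_total = 10·log₁₀(10^(73.8/10) + 10^(70.8/10) + 10^(76.5/10)) = 79.07 dB SPL.
Excess over the loudest (76.5 dB): 79.07 − 76.5 = 2.6 dB.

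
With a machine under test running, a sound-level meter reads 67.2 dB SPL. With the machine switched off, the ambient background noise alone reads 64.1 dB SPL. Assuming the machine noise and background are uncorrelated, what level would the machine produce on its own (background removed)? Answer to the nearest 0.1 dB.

64.3 dB SPL

Background correction is a power subtraction:
L_src = 10·log₁₀(10^(67.2/10) − 10^(64.1/10)) = 10·log₁₀(2678000) = 64.3 dB SPL.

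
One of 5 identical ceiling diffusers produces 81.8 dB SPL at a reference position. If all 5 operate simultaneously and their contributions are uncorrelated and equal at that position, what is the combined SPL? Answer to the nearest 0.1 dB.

5 equal incoherent sources raise the level by 10·log₁₀(5) = 6.99 dB.
L_total = 81.8 + 6.99 = 88.8 dB SPL.

88.8 dB SPL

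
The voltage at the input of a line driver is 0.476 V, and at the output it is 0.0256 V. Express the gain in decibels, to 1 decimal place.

Voltage is an amplitude quantity, so gain = 20·log₁₀(V_out/V_in).
20·log₁₀(0.0256/0.476) = 20·log₁₀(0.05378) = -25.4 dB.

-25.4 dB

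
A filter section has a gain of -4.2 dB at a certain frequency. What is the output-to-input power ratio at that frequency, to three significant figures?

0.380

Power ratio = 10^(dB/10).
10^(-4.2/10) = 10^(-0.4200) = 0.380.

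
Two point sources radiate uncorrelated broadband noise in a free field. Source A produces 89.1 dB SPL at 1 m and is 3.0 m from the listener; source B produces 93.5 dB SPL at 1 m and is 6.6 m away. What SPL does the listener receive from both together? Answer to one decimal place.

81.5 dB SPL

At the listener: L_A = 89.1 − 20·log₁₀(3.0) = 79.56 dB; L_B = 93.5 − 20·log₁₀(6.6) = 77.11 dB.
Combined: 10·log₁₀(10^(79.56/10)+10^(77.11/10)) = 81.5 dB SPL.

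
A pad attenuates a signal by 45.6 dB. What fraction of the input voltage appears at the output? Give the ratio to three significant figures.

Voltage ratio = 10^(dB/20).
10^(-45.6/20) = 10^(-2.280) = 0.00525.

0.00525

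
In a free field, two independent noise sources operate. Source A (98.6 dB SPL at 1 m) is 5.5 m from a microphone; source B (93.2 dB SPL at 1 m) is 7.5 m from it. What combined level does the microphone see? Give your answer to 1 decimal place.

At the listener: L_A = 98.6 − 20·log₁₀(5.5) = 83.79 dB; L_B = 93.2 − 20·log₁₀(7.5) = 75.70 dB.
Combined: 10·log₁₀(10^(83.79/10)+10^(75.70/10)) = 84.4 dB SPL.

84.4 dB SPL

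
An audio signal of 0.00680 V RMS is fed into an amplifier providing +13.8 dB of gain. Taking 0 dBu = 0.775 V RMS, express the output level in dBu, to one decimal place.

-27.3 dBu

Input level: 20·log₁₀(0.00680/0.775) = -41.14 dBu.
Output: -41.14 + 13.8 = -27.3 dBu.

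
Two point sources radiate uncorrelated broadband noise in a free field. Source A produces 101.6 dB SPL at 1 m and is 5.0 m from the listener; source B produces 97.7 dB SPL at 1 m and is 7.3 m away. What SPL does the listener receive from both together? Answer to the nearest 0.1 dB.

At the listener: L_A = 101.6 − 20·log₁₀(5.0) = 87.62 dB; L_B = 97.7 − 20·log₁₀(7.3) = 80.43 dB.
Combined: 10·log₁₀(10^(87.62/10)+10^(80.43/10)) = 88.4 dB SPL.

88.4 dB SPL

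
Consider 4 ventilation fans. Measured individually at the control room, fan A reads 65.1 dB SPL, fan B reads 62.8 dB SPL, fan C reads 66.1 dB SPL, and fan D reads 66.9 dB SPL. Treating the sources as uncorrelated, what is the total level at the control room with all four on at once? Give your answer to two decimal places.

71.50 dB SPL

Add the sources as powers (linear), then convert back to dB:
L_total = 10·log₁₀(10^(65.1/10) + 10^(62.8/10) + 10^(66.1/10) + 10^(66.9/10)) = 10·log₁₀(14110000) = 71.50 dB SPL.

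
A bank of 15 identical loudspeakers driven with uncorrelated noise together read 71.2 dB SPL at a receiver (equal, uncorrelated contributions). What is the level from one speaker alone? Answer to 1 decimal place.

15 equal incoherent sources add 10·log₁₀(15) = 11.76 dB over one source.
L_one = 71.2 − 11.76 = 59.4 dB SPL.

59.4 dB SPL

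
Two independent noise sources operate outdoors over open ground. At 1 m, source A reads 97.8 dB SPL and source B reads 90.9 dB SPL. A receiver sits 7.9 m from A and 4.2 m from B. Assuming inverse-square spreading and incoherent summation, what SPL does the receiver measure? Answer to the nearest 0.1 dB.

82.2 dB SPL

At the listener: L_A = 97.8 − 20·log₁₀(7.9) = 79.85 dB; L_B = 90.9 − 20·log₁₀(4.2) = 78.44 dB.
Combined: 10·log₁₀(10^(79.85/10)+10^(78.44/10)) = 82.2 dB SPL.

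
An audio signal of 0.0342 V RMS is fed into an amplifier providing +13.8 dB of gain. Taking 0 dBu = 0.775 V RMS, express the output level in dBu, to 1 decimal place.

Input level: 20·log₁₀(0.0342/0.775) = -27.11 dBu.
Output: -27.11 + 13.8 = -13.3 dBu.

-13.3 dBu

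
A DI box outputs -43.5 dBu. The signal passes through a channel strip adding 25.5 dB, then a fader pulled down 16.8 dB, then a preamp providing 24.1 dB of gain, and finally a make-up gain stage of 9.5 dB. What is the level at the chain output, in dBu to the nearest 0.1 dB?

Gain stages sum in dB:
-43.5 + 25.5 − 16.8 + 24.1 + 9.5 = -1.2 dBu.

-1.2 dBu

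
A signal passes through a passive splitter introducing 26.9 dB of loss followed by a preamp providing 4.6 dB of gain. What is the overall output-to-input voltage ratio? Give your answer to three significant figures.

Net gain = (−26.9) + 4.6 = -22.3 dB.
Voltage ratio = 10^(-22.3/20) = 0.0767.

0.0767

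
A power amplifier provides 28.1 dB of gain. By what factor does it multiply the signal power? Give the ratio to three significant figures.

646

Power ratio = 10^(dB/10).
10^(28.1/10) = 10^(2.810) = 646.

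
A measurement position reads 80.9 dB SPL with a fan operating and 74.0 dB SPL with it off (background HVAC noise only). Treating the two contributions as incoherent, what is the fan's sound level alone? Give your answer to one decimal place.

79.9 dB SPL

Subtract intensities: L_src = 10·log₁₀(10^(L_total/10) − 10^(L_bg/10)).
L_src = 10·log₁₀(10^(80.9/10) − 10^(74.0/10)) = 10·log₁₀(97910000) = 79.9 dB SPL.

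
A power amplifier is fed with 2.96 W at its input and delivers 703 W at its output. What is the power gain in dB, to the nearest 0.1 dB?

Power is a power quantity, so gain = 10·log₁₀(P_out/P_in).
10·log₁₀(703/2.96) = 10·log₁₀(237.5) = 23.8 dB.

23.8 dB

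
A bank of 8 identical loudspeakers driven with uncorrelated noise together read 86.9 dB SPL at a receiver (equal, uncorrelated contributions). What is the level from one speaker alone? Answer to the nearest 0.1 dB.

8 equal incoherent sources add 10·log₁₀(8) = 9.03 dB over one source.
L_one = 86.9 − 9.03 = 77.9 dB SPL.

77.9 dB SPL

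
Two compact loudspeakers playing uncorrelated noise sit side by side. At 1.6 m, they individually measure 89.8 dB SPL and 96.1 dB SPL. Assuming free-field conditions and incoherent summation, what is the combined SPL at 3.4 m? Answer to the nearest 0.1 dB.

Combined at 1.6 m: 10·log₁₀(10^(89.8/10)+10^(96.1/10)) = 97.01 dB SPL.
Then apply −20·log₁₀(3.4/1.6) = -6.55 dB → 90.5 dB SPL.

90.5 dB SPL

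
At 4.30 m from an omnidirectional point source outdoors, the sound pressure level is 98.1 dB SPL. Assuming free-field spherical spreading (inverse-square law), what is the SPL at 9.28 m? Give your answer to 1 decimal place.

91.4 dB SPL

Inverse-square spreading gives ΔL = −20·log₁₀(d₂/d₁).
ΔL = −20·log₁₀(9.28/4.30) = -6.68 dB, so L₂ = 98.1 + (-6.68) = 91.4 dB SPL.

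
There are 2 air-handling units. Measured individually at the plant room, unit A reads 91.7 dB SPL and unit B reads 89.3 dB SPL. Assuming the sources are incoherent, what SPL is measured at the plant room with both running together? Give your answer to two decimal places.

93.67 dB SPL

Incoherent sources sum as intensities:
L_total = 10·log₁₀(10^(91.7/10) + 10^(89.3/10)) = 10·log₁₀(2330000000) = 93.67 dB SPL.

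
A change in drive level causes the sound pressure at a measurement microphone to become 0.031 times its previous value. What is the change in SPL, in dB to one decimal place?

Sound pressure is an amplitude quantity: ΔL = 20·log₁₀(p₂/p₁).
20·log₁₀(0.031) = -30.2 dB.

-30.2 dB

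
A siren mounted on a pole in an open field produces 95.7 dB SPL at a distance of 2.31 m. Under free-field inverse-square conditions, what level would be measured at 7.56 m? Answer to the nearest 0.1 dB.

Inverse-square spreading gives ΔL = −20·log₁₀(d₂/d₁).
ΔL = −20·log₁₀(7.56/2.31) = -10.30 dB, so L₂ = 95.7 + (-10.30) = 85.4 dB SPL.

85.4 dB SPL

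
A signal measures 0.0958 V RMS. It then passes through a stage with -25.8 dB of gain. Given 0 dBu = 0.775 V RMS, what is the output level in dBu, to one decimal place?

-44.0 dBu

Input level: 20·log₁₀(0.0958/0.775) = -18.16 dBu.
Output: -18.16 − 25.8 = -44.0 dBu.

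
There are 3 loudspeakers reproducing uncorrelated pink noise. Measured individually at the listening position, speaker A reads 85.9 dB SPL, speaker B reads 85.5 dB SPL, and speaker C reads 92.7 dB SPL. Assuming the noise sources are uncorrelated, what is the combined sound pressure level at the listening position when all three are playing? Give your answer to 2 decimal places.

94.16 dB SPL

Add the sources as powers (linear), then convert back to dB:
L_total = 10·log₁₀(10^(85.9/10) + 10^(85.5/10) + 10^(92.7/10)) = 10·log₁₀(2606000000) = 94.16 dB SPL.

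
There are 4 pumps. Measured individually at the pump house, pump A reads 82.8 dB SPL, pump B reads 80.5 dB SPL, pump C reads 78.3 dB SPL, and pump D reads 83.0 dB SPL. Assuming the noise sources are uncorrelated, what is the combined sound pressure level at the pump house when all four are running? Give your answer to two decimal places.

Incoherent sources sum as intensities:
L_total = 10·log₁₀(10^(82.8/10) + 10^(80.5/10) + 10^(78.3/10) + 10^(83.0/10)) = 10·log₁₀(569900000) = 87.56 dB SPL.

87.56 dB SPL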